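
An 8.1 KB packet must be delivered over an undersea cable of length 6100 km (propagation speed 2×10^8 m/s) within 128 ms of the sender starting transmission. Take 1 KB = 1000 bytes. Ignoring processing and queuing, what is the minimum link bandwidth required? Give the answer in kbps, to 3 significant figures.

L = 64800 bits.
Propagation delay = 6100000 / 200000000 = 30.5 ms.
Transmission budget = 128 − 30.5 = 97.5 ms.
R ≥ L / t_tx = 64800 bits / 0.0975 s = 665 kbps.

665 kbps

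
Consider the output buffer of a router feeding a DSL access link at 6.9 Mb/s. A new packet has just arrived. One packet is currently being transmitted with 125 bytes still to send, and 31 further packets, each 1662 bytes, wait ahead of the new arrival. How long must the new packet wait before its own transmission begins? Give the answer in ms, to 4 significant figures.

59.88 ms

Each queued packet: L/R = 13296/6900000 = 1.92696 ms.
31 queued → 59.7357 ms.
Plus remaining 1000 bits of current packet: 0.144928 ms.
Queuing delay = 59.88 ms.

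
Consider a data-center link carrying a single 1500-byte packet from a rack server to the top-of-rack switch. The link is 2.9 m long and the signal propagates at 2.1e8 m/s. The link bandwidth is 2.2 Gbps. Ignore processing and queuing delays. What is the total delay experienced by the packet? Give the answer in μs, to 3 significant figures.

L = 1500 × 8 = 12000 bits.
Transmission delay = L/R = 12000 / 2200000000 = 5.45455 μs.
Propagation delay = d/s = 2.9 m / 210000000 m/s = 0.0138095 μs.
Total = 5.47 μs.

5.47 μs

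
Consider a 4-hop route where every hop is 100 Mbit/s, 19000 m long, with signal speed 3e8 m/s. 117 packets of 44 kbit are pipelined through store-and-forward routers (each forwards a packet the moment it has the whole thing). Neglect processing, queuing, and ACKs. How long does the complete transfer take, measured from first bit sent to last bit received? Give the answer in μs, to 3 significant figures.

Per-hop transmission t_tx = L/R = 44000/100000000 = 440 μs.
Per-hop propagation t_prop = 19000/300000000 = 63.3333 μs.
Pipeline fill: first packet needs 4·t_tx to clear all hops; remaining 116 packets each add one t_tx.
Total = (4+117-1)·t_tx + 4·t_prop = 120·440 + 4·63.3333 = 53100 μs.

53100 μs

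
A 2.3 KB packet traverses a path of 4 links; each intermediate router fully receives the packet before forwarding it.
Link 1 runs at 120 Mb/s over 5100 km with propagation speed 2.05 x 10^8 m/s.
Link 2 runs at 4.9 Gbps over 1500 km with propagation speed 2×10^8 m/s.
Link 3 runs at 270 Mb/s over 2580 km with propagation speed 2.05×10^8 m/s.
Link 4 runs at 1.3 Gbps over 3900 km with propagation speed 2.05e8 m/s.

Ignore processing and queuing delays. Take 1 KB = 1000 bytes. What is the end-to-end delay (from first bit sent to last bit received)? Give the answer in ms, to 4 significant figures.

L = 18400 bits.
Transmission delays (L/R per hop): 0.153333, 0.0037551, 0.0681481, 0.0141538 ms; sum = 0.23939 ms.
Propagation delays (d/s per hop): 24.878, 7.5, 12.5854, 19.0244 ms; sum = 63.9878 ms.
End-to-end = 64.23 ms.

64.23 ms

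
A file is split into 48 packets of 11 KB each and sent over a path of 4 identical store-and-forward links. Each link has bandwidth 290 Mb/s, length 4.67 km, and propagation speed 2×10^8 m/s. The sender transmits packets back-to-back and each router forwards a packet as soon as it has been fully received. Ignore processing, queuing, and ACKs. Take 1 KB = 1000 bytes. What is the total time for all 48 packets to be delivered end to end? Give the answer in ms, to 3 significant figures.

Per-hop transmission t_tx = L/R = 88000/290000000 = 0.303448 ms.
Per-hop propagation t_prop = 4670/200000000 = 0.02335 ms.
Pipeline fill: first packet needs 4·t_tx to clear all hops; remaining 47 packets each add one t_tx.
Total = (4+48-1)·t_tx + 4·t_prop = 51·0.303448 + 4·0.02335 = 15.6 ms.

15.6 ms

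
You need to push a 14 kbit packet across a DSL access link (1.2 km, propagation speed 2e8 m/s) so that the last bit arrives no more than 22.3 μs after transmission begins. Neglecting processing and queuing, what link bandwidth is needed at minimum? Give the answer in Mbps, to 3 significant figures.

859 Mbps

Propagation delay = 1200 / 200000000 = 6 μs.
Transmission budget = 22.3 − 6 = 16.3 μs.
R ≥ L / t_tx = 14000 bits / 1.63e-05 s = 859 Mbps.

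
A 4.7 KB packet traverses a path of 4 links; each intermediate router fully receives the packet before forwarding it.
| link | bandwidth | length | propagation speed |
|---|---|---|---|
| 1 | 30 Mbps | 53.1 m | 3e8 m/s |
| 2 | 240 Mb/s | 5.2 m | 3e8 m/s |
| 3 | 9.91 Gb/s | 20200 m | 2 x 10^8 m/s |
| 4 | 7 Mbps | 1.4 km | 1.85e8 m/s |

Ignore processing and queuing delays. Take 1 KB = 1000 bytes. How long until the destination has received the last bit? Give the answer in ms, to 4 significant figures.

L = 37600 bits.
Transmission delays (L/R per hop): 1.25333, 0.156667, 0.00379415, 5.37143 ms; sum = 6.78522 ms.
Propagation delays (d/s per hop): 0.000177, 1.73333e-05, 0.101, 0.00756757 ms; sum = 0.108762 ms.
End-to-end = 6.894 ms.

6.894 ms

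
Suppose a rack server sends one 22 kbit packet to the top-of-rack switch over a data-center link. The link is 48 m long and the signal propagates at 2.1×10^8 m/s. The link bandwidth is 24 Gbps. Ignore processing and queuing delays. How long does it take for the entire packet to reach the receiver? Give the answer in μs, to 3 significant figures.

1.15 μs

L = 22000 bits.
Transmission delay = L/R = 22000 / 24000000000 = 0.916667 μs.
Propagation delay = d/s = 48 m / 210000000 m/s = 0.228571 μs.
Total = 1.15 μs.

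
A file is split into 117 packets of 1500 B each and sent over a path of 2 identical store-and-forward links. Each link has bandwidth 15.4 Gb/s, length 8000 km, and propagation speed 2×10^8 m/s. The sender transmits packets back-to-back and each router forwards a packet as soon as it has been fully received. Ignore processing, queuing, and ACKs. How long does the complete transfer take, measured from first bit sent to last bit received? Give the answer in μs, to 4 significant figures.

80090 μs

Per-hop transmission t_tx = L/R = 12000/15400000000 = 0.779221 μs.
Per-hop propagation t_prop = 8000000/200000000 = 40000 μs.
Pipeline fill: first packet needs 2·t_tx to clear all hops; remaining 116 packets each add one t_tx.
Total = (2+117-1)·t_tx + 2·t_prop = 118·0.779221 + 2·40000 = 80090 μs.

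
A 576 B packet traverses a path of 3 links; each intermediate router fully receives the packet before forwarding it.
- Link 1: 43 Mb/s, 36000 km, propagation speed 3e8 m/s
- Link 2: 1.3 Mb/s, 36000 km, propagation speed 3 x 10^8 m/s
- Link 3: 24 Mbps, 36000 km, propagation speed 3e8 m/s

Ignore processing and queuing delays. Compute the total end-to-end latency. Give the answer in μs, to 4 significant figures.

363800 μs

L = 576 × 8 = 4608 bits.
Transmission delays (L/R per hop): 107.163, 3544.62, 192 μs; sum = 3843.78 μs.
Propagation delays (d/s per hop): 120000, 120000, 120000 μs; sum = 360000 μs.
End-to-end = 363800 μs.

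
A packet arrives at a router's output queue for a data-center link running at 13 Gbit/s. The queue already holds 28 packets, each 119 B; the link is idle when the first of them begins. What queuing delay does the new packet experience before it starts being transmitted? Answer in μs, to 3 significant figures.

Each queued packet: L/R = 952/13000000000 = 0.0732308 μs.
28 queued → 2.05046 μs.
Queuing delay = 2.05 μs.

2.05 μs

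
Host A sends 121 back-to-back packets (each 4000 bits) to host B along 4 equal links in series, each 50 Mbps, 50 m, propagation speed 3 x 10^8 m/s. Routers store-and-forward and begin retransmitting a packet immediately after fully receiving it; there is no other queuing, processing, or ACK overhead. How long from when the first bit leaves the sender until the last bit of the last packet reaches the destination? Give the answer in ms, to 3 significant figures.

Per-hop transmission t_tx = L/R = 4000/50000000 = 0.08 ms.
Per-hop propagation t_prop = 50/300000000 = 0.000166667 ms.
Pipeline fill: first packet needs 4·t_tx to clear all hops; remaining 120 packets each add one t_tx.
Total = (4+121-1)·t_tx + 4·t_prop = 124·0.08 + 4·0.000166667 = 9.92 ms.

9.92 ms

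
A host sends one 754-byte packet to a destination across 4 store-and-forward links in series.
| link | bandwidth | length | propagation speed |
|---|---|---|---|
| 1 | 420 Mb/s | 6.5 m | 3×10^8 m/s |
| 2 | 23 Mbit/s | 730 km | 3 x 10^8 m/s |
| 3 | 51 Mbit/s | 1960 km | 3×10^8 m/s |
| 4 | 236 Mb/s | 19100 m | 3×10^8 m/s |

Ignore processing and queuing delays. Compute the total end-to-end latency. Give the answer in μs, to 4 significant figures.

9451 μs

L = 754 × 8 = 6032 bits.
Transmission delays (L/R per hop): 14.3619, 262.261, 118.275, 25.5593 μs; sum = 420.457 μs.
Propagation delays (d/s per hop): 0.0216667, 2433.33, 6533.33, 63.6667 μs; sum = 9030.36 μs.
End-to-end = 9451 μs.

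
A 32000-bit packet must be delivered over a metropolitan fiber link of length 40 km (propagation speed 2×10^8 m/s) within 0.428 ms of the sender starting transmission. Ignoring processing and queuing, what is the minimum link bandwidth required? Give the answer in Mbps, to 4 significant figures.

140.4 Mbps

Propagation delay = 40000 / 200000000 = 0.2 ms.
Transmission budget = 0.428 − 0.2 = 0.228 ms.
R ≥ L / t_tx = 32000 bits / 0.000228 s = 140.4 Mbps.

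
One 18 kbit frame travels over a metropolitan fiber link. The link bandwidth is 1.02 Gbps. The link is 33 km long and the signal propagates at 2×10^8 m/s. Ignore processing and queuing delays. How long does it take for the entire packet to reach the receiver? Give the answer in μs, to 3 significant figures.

183 μs

L = 18000 bits.
Transmission delay = L/R = 18000 / 1020000000 = 17.6471 μs.
Propagation delay = d/s = 33000 m / 200000000 m/s = 165 μs.
Total = 183 μs.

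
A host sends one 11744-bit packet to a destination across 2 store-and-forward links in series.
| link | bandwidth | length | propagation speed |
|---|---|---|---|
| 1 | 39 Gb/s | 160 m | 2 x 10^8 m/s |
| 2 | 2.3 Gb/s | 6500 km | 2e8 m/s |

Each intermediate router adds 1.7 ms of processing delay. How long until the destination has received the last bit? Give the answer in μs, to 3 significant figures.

Transmission delays (L/R per hop): 0.301128, 5.10609 μs; sum = 5.40722 μs.
Propagation delays (d/s per hop): 0.8, 32500 μs; sum = 32500.8 μs.
Processing at 1 router(s): 1 × 1.7 ms = 1700 μs.
End-to-end = 34200 μs.

34200 μs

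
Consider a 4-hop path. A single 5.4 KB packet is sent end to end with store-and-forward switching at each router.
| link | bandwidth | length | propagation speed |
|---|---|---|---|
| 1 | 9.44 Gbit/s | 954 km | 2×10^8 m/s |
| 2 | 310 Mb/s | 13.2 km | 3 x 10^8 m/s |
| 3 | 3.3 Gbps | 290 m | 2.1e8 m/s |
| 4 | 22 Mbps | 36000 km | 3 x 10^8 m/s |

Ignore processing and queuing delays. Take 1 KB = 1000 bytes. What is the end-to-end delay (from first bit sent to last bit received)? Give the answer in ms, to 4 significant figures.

L = 43200 bits.
Transmission delays (L/R per hop): 0.00457627, 0.139355, 0.0130909, 1.96364 ms; sum = 2.12066 ms.
Propagation delays (d/s per hop): 4.77, 0.044, 0.00138095, 120 ms; sum = 124.815 ms.
End-to-end = 126.9 ms.

126.9 ms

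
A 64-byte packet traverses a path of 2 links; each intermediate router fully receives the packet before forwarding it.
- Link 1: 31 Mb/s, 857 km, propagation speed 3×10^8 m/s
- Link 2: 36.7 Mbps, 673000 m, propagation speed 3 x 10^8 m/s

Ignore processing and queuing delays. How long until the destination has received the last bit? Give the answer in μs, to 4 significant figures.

L = 64 × 8 = 512 bits.
Transmission delays (L/R per hop): 16.5161, 13.951 μs; sum = 30.4671 μs.
Propagation delays (d/s per hop): 2856.67, 2243.33 μs; sum = 5100 μs.
End-to-end = 5130 μs.

5130 μs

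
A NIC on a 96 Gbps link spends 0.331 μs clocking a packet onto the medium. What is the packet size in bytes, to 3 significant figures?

3970 bytes

L = R × t_tx = 96000000000 b/s × 3.31e-07 s = 31776 bits.
In bytes: 31776 / 8 = 3970 bytes.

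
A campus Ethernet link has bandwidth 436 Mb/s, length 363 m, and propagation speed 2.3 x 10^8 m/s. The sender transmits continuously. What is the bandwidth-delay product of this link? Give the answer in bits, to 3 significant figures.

688 bits

Propagation delay = 363 / 2.3e+08 = 1.57826e-06 s.
BDP = R × t_prop = 436000000 × 1.57826e-06 = 688.122 bits.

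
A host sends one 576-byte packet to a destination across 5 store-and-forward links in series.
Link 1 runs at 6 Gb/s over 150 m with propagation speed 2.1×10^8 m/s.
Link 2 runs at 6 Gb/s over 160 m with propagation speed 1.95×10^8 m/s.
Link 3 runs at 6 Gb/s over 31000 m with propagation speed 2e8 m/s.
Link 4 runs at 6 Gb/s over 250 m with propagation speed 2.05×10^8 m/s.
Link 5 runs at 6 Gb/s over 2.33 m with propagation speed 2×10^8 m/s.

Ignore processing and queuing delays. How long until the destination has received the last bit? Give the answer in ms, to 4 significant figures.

0.1616 ms

L = 576 × 8 = 4608 bits.
Transmission delay per hop = L/R = 4608/6000000000 = 0.000768 ms; 5 hops → 0.00384 ms.
Propagation delays (d/s per hop): 0.000714286, 0.000820513, 0.155, 0.00121951, 1.165e-05 ms; sum = 0.157766 ms.
End-to-end = 0.1616 ms.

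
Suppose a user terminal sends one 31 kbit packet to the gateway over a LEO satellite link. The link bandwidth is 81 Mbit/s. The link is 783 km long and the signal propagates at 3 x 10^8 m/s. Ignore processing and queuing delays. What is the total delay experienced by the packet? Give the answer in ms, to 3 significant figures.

L = 31000 bits.
Transmission delay = L/R = 31000 / 81000000 = 0.382716 ms.
Propagation delay = d/s = 783000 m / 300000000 m/s = 2.61 ms.
Total = 2.99 ms.

2.99 ms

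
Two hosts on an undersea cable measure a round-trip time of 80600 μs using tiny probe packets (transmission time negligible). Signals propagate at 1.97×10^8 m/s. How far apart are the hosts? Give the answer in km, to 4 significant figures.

7939 km

One-way propagation = RTT/2 = 40300 μs.
d = s × t = 197000000 × 0.0403 = 7939 km.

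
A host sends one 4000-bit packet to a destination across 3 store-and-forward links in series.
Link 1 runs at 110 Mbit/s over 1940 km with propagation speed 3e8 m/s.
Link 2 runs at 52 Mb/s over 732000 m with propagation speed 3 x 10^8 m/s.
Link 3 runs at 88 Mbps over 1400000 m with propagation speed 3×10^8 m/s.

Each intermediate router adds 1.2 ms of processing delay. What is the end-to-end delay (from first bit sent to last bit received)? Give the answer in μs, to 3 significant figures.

16100 μs

Transmission delays (L/R per hop): 36.3636, 76.9231, 45.4545 μs; sum = 158.741 μs.
Propagation delays (d/s per hop): 6466.67, 2440, 4666.67 μs; sum = 13573.3 μs.
Processing at 2 router(s): 2 × 1.2 ms = 2400 μs.
End-to-end = 16100 μs.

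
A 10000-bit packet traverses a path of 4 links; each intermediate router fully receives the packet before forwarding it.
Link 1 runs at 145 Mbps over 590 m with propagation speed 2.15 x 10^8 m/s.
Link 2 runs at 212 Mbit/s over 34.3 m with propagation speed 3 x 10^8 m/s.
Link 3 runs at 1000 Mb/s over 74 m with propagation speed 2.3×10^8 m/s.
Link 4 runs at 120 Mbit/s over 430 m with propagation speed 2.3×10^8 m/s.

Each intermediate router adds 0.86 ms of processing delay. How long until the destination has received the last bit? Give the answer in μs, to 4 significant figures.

Transmission delays (L/R per hop): 68.9655, 47.1698, 10, 83.3333 μs; sum = 209.469 μs.
Propagation delays (d/s per hop): 2.74419, 0.114333, 0.321739, 1.86957 μs; sum = 5.04982 μs.
Processing at 3 router(s): 3 × 0.86 ms = 2580 μs.
End-to-end = 2795 μs.

2795 μs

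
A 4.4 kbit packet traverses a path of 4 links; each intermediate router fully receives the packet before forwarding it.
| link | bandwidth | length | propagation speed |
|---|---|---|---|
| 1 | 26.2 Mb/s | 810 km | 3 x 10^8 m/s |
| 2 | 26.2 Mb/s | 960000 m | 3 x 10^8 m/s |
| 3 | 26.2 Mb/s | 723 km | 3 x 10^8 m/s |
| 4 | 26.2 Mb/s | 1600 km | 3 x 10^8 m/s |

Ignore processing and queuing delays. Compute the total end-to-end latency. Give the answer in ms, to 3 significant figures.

L = 4400 bits.
Transmission delay per hop = L/R = 4400/26200000 = 0.167939 ms; 4 hops → 0.671756 ms.
Propagation delays (d/s per hop): 2.7, 3.2, 2.41, 5.33333 ms; sum = 13.6433 ms.
End-to-end = 14.3 ms.

14.3 ms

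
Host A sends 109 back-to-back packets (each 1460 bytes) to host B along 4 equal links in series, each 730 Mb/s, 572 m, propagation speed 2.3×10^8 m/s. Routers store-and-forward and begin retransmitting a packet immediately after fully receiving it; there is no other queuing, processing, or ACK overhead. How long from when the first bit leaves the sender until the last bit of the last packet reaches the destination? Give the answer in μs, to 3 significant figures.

1800 μs

Per-hop transmission t_tx = L/R = 11680/730000000 = 16 μs.
Per-hop propagation t_prop = 572/2.3e+08 = 2.48696 μs.
Pipeline fill: first packet needs 4·t_tx to clear all hops; remaining 108 packets each add one t_tx.
Total = (4+109-1)·t_tx + 4·t_prop = 112·16 + 4·2.48696 = 1800 μs.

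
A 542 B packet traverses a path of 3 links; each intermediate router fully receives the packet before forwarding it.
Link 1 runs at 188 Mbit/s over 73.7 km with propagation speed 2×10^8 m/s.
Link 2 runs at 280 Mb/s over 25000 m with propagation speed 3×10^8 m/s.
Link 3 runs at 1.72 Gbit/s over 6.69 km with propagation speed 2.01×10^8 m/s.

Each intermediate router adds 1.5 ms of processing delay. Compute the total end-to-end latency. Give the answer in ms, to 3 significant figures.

3.53 ms

L = 542 × 8 = 4336 bits.
Transmission delays (L/R per hop): 0.0230638, 0.0154857, 0.00252093 ms; sum = 0.0410705 ms.
Propagation delays (d/s per hop): 0.3685, 0.0833333, 0.0332836 ms; sum = 0.485117 ms.
Processing at 2 router(s): 2 × 1.5 ms = 3 ms.
End-to-end = 3.53 ms.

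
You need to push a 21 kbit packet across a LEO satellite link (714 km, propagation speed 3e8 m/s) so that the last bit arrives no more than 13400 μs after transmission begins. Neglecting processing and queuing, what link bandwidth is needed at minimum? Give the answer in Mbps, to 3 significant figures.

Propagation delay = 714000 / 300000000 = 2380 μs.
Transmission budget = 13400 − 2380 = 11020 μs.
R ≥ L / t_tx = 21000 bits / 0.01102 s = 1.91 Mbps.

1.91 Mbps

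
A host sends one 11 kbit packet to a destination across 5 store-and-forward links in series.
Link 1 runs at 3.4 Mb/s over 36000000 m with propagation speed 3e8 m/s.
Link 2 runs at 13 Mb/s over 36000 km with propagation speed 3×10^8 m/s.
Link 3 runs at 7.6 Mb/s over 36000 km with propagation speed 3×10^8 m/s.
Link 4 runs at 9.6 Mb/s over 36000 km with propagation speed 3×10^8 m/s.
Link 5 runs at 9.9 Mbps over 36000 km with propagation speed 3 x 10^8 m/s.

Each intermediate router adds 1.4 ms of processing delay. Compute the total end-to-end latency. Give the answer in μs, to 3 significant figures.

L = 11000 bits.
Transmission delays (L/R per hop): 3235.29, 846.154, 1447.37, 1145.83, 1111.11 μs; sum = 7785.76 μs.
Propagation delays (d/s per hop): 120000, 120000, 120000, 120000, 120000 μs; sum = 600000 μs.
Processing at 4 router(s): 4 × 1.4 ms = 5600 μs.
End-to-end = 613000 μs.

613000 μs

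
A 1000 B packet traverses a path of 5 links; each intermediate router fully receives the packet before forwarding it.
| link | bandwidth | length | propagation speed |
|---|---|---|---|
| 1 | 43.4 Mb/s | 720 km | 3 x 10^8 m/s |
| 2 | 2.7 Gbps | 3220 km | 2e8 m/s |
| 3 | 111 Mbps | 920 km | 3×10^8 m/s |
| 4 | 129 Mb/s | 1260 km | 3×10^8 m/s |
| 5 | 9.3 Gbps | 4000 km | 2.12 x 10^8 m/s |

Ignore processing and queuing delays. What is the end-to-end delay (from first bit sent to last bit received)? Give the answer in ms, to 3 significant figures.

L = 1000 × 8 = 8000 bits.
Transmission delays (L/R per hop): 0.184332, 0.00296296, 0.0720721, 0.0620155, 0.000860215 ms; sum = 0.322243 ms.
Propagation delays (d/s per hop): 2.4, 16.1, 3.06667, 4.2, 18.8679 ms; sum = 44.6346 ms.
End-to-end = 45.0 ms.

45.0 ms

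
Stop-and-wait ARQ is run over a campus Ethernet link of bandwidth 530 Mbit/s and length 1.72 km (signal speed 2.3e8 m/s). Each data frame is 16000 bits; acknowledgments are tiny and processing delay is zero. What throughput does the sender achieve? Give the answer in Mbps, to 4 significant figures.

t_tx = L/R = 16000/530000000 = 3.01887e-05 s.
t_prop = 1720/2.3e+08 = 7.47826e-06 s; RTT = 1.49565e-05 s.
Cycle = t_tx + RTT = 4.51452e-05 s.
Throughput = L / cycle = 16000 / 4.51452e-05 = 354.4 Mbps.

354.4 Mbps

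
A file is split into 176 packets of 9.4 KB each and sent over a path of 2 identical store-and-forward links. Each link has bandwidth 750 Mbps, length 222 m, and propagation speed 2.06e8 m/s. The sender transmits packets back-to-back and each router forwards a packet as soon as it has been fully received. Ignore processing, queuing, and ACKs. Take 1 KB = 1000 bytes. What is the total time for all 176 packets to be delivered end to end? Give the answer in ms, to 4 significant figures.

Per-hop transmission t_tx = L/R = 75200/750000000 = 0.100267 ms.
Per-hop propagation t_prop = 222/206000000 = 0.00107767 ms.
Pipeline fill: first packet needs 2·t_tx to clear all hops; remaining 175 packets each add one t_tx.
Total = (2+176-1)·t_tx + 2·t_prop = 177·0.100267 + 2·0.00107767 = 17.75 ms.

17.75 ms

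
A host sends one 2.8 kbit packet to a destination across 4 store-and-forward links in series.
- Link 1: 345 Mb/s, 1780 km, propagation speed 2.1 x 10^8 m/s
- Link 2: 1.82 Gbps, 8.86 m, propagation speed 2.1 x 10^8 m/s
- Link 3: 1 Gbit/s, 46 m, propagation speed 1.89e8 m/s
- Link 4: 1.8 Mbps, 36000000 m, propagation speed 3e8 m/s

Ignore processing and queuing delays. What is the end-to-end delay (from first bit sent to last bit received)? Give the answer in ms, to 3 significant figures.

130 ms

L = 2800 bits.
Transmission delays (L/R per hop): 0.00811594, 0.00153846, 0.0028, 1.55556 ms; sum = 1.56801 ms.
Propagation delays (d/s per hop): 8.47619, 4.21905e-05, 0.000243386, 120 ms; sum = 128.476 ms.
End-to-end = 130 ms.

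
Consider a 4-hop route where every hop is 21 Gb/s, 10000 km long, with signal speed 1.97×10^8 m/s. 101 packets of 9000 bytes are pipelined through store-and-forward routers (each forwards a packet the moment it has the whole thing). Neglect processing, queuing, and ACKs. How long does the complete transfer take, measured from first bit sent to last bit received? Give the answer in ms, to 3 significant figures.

Per-hop transmission t_tx = L/R = 72000/21000000000 = 0.00342857 ms.
Per-hop propagation t_prop = 10000000/197000000 = 50.7614 ms.
Pipeline fill: first packet needs 4·t_tx to clear all hops; remaining 100 packets each add one t_tx.
Total = (4+101-1)·t_tx + 4·t_prop = 104·0.00342857 + 4·50.7614 = 203 ms.

203 ms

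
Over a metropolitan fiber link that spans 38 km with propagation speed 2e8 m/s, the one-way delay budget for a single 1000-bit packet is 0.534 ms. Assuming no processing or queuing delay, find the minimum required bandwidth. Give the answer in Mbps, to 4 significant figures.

Propagation delay = 38000 / 200000000 = 0.19 ms.
Transmission budget = 0.534 − 0.19 = 0.344 ms.
R ≥ L / t_tx = 1000 bits / 0.000344 s = 2.907 Mbps.

2.907 Mbps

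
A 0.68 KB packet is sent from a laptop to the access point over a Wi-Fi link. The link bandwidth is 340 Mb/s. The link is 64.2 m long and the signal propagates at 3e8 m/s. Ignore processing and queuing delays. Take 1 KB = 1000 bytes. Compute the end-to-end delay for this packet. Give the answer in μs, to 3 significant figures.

L = 5440 bits.
Transmission delay = L/R = 5440 / 340000000 = 16 μs.
Propagation delay = d/s = 64.2 m / 300000000 m/s = 0.214 μs.
Total = 16.2 μs.

16.2 μs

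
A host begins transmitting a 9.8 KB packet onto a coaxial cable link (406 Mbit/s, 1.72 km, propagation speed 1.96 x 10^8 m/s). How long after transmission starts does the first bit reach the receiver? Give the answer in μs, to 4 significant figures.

8.776 μs

First bit experiences only propagation delay: d/s = 1720/196000000 = 8.776 μs.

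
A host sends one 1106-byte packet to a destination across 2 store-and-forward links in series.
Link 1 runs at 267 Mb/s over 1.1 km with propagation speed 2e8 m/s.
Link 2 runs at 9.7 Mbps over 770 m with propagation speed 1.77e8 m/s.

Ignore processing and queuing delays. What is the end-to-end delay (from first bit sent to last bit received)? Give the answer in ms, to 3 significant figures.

L = 1106 × 8 = 8848 bits.
Transmission delays (L/R per hop): 0.0331386, 0.912165 ms; sum = 0.945304 ms.
Propagation delays (d/s per hop): 0.0055, 0.00435028 ms; sum = 0.00985028 ms.
End-to-end = 0.955 ms.

0.955 ms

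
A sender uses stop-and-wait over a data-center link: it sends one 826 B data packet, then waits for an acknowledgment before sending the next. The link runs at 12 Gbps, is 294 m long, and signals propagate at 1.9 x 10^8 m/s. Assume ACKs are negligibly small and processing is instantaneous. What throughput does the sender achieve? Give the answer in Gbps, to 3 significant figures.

t_tx = L/R = 6608/12000000000 = 5.50667e-07 s.
t_prop = 294/190000000 = 1.54737e-06 s; RTT = 3.09474e-06 s.
Cycle = t_tx + RTT = 3.6454e-06 s.
Throughput = L / cycle = 6608 / 3.6454e-06 = 1.81 Gbps.

1.81 Gbps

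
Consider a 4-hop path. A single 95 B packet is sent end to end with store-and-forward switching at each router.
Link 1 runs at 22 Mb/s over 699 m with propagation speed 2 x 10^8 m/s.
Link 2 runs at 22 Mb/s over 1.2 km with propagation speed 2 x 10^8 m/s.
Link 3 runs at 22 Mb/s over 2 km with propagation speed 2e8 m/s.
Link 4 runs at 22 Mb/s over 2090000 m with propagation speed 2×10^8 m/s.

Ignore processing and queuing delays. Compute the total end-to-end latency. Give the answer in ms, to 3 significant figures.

10.6 ms

L = 95 × 8 = 760 bits.
Transmission delay per hop = L/R = 760/22000000 = 0.0345455 ms; 4 hops → 0.138182 ms.
Propagation delays (d/s per hop): 0.003495, 0.006, 0.01, 10.45 ms; sum = 10.4695 ms.
End-to-end = 10.6 ms.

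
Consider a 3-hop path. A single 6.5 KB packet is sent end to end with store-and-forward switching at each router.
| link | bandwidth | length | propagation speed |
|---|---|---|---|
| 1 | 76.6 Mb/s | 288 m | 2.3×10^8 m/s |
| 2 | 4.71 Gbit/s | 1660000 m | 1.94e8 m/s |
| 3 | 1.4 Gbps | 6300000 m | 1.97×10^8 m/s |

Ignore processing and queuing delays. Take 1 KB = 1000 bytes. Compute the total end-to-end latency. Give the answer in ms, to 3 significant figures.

41.3 ms

L = 52000 bits.
Transmission delays (L/R per hop): 0.678851, 0.0110403, 0.0371429 ms; sum = 0.727034 ms.
Propagation delays (d/s per hop): 0.00125217, 8.5567, 31.9797 ms; sum = 40.5376 ms.
End-to-end = 41.3 ms.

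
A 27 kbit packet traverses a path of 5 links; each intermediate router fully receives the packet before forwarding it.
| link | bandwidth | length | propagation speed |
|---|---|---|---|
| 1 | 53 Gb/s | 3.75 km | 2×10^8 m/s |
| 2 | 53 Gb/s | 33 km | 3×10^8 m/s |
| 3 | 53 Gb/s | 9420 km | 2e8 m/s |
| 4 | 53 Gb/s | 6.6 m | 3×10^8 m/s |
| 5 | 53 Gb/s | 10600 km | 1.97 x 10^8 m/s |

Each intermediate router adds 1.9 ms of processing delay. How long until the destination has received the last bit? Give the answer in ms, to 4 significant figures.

L = 27000 bits.
Transmission delay per hop = L/R = 27000/53000000000 = 0.000509434 ms; 5 hops → 0.00254717 ms.
Propagation delays (d/s per hop): 0.01875, 0.11, 47.1, 2.2e-05, 53.8071 ms; sum = 101.036 ms.
Processing at 4 router(s): 4 × 1.9 ms = 7.6 ms.
End-to-end = 108.6 ms.

108.6 ms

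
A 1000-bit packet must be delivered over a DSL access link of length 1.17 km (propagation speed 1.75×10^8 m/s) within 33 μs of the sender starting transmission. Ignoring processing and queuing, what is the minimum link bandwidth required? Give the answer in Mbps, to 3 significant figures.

Propagation delay = 1170 / 175000000 = 6.68571 μs.
Transmission budget = 33 − 6.68571 = 26.3143 μs.
R ≥ L / t_tx = 1000 bits / 2.63143e-05 s = 38.0 Mbps.

38.0 Mbps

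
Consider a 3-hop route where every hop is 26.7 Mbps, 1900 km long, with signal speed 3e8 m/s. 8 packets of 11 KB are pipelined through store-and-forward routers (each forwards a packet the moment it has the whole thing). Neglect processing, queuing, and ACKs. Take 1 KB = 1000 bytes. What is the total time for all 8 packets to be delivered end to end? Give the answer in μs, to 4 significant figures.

Per-hop transmission t_tx = L/R = 88000/26700000 = 3295.88 μs.
Per-hop propagation t_prop = 1900000/300000000 = 6333.33 μs.
Pipeline fill: first packet needs 3·t_tx to clear all hops; remaining 7 packets each add one t_tx.
Total = (3+8-1)·t_tx + 3·t_prop = 10·3295.88 + 3·6333.33 = 51960 μs.

51960 μs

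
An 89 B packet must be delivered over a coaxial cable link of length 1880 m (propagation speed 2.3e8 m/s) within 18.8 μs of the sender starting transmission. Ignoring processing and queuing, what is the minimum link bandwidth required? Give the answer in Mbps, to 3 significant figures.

67.0 Mbps

L = 712 bits.
Propagation delay = 1880 / 2.3e+08 = 8.17391 μs.
Transmission budget = 18.8 − 8.17391 = 10.6261 μs.
R ≥ L / t_tx = 712 bits / 1.06261e-05 s = 67.0 Mbps.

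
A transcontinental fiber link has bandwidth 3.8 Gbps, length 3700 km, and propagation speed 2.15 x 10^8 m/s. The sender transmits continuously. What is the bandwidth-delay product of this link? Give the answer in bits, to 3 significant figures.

Propagation delay = 3700000 / 215000000 = 0.0172093 s.
BDP = R × t_prop = 3800000000 × 0.0172093 = 65395300 bits.

65400000 bits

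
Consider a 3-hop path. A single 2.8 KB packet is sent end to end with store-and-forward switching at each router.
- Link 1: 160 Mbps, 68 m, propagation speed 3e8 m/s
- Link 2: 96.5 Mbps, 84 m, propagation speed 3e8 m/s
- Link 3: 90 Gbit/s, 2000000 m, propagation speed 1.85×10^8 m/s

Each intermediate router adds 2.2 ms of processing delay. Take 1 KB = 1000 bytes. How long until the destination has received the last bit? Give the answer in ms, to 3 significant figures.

15.6 ms

L = 22400 bits.
Transmission delays (L/R per hop): 0.14, 0.232124, 0.000248889 ms; sum = 0.372373 ms.
Propagation delays (d/s per hop): 0.000226667, 0.00028, 10.8108 ms; sum = 10.8113 ms.
Processing at 2 router(s): 2 × 2.2 ms = 4.4 ms.
End-to-end = 15.6 ms.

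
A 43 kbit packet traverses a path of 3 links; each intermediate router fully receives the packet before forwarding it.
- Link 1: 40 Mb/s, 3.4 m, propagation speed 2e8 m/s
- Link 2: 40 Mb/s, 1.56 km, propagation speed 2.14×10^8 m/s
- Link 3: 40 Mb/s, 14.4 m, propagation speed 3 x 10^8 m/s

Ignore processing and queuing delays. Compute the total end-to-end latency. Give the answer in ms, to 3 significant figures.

L = 43000 bits.
Transmission delay per hop = L/R = 43000/40000000 = 1.075 ms; 3 hops → 3.225 ms.
Propagation delays (d/s per hop): 1.7e-05, 0.00728972, 4.8e-05 ms; sum = 0.00735472 ms.
End-to-end = 3.23 ms.

3.23 ms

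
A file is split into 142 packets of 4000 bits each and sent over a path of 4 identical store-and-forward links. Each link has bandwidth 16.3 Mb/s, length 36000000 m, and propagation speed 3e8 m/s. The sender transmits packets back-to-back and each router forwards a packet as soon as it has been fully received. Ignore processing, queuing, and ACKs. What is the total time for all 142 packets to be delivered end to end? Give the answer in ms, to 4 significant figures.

Per-hop transmission t_tx = L/R = 4000/16300000 = 0.245399 ms.
Per-hop propagation t_prop = 36000000/300000000 = 120 ms.
Pipeline fill: first packet needs 4·t_tx to clear all hops; remaining 141 packets each add one t_tx.
Total = (4+142-1)·t_tx + 4·t_prop = 145·0.245399 + 4·120 = 515.6 ms.

515.6 ms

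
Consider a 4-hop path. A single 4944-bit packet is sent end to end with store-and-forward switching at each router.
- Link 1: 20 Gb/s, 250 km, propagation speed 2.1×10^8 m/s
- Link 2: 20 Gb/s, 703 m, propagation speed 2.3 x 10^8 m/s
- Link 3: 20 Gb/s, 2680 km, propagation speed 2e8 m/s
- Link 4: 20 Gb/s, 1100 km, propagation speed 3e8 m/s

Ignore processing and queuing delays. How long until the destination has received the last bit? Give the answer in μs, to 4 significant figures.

Transmission delay per hop = L/R = 4944/20000000000 = 0.2472 μs; 4 hops → 0.9888 μs.
Propagation delays (d/s per hop): 1190.48, 3.05652, 13400, 3666.67 μs; sum = 18260.2 μs.
End-to-end = 18260 μs.

18260 μs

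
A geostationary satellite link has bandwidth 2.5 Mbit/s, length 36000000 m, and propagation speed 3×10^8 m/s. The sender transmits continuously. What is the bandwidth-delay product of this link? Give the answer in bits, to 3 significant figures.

Propagation delay = 36000000 / 300000000 = 0.12 s.
BDP = R × t_prop = 2500000 × 0.12 = 300000 bits.

300000 bits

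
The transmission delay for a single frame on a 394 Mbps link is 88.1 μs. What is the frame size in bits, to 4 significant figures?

L = R × t_tx = 394000000 b/s × 8.81e-05 s = 34711.4 bits.

34710 bits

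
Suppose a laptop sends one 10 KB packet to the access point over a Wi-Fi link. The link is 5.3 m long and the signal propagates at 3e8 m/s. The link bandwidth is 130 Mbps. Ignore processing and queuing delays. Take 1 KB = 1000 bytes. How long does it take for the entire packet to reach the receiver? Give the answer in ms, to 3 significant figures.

0.615 ms

L = 80000 bits.
Transmission delay = L/R = 80000 / 130000000 = 0.615385 ms.
Propagation delay = d/s = 5.3 m / 300000000 m/s = 1.76667e-05 ms.
Total = 0.615 ms.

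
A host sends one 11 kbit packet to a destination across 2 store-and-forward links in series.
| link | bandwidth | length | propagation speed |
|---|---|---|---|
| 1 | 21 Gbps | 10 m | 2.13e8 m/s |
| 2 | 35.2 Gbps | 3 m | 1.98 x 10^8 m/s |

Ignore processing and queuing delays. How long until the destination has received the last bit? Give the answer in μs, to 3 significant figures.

L = 11000 bits.
Transmission delays (L/R per hop): 0.52381, 0.3125 μs; sum = 0.83631 μs.
Propagation delays (d/s per hop): 0.0469484, 0.0151515 μs; sum = 0.0620999 μs.
End-to-end = 0.898 μs.

0.898 μs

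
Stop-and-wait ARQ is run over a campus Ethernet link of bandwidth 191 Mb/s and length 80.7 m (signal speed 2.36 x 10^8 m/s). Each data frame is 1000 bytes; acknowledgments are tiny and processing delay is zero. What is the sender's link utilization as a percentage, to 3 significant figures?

t_tx = L/R = 8000/191000000 = 4.18848e-05 s.
t_prop = 80.7/236000000 = 3.41949e-07 s; RTT = 6.83898e-07 s.
Cycle = t_tx + RTT = 4.25687e-05 s.
Utilization = t_tx / cycle = 4.18848e-05/4.25687e-05 = 98.4 %.

98.4 %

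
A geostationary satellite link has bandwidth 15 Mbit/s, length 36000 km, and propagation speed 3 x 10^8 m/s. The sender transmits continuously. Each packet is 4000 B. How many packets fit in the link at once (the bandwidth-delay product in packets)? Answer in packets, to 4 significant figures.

Propagation delay = 36000000 / 300000000 = 0.12 s.
BDP = R × t_prop = 15000000 × 0.12 = 1800000 bits.
In packets of 32000 bits: 56.25 packets.

56.25 packets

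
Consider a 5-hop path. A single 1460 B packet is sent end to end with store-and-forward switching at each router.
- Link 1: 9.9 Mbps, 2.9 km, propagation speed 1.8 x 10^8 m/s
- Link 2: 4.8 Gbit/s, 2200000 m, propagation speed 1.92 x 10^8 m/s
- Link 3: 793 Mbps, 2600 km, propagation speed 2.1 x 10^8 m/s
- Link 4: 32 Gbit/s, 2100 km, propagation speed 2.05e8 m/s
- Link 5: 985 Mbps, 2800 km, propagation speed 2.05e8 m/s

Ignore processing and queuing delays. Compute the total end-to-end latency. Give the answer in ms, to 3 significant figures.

49.0 ms

L = 1460 × 8 = 11680 bits.
Transmission delays (L/R per hop): 1.1798, 0.00243333, 0.0147289, 0.000365, 0.0118579 ms; sum = 1.20918 ms.
Propagation delays (d/s per hop): 0.0161111, 11.4583, 12.381, 10.2439, 13.6585 ms; sum = 47.7578 ms.
End-to-end = 49.0 ms.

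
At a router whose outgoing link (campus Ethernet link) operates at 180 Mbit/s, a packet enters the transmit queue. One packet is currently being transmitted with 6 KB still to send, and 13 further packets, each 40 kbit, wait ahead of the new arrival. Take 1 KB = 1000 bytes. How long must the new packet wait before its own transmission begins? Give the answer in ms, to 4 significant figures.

3.156 ms

Each queued packet: L/R = 40000/180000000 = 0.222222 ms.
13 queued → 2.88889 ms.
Plus remaining 48000 bits of current packet: 0.266667 ms.
Queuing delay = 3.156 ms.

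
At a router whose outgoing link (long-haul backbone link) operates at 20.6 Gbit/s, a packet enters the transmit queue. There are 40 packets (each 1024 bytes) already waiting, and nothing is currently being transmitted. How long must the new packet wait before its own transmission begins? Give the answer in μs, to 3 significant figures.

Each queued packet: L/R = 8192/20600000000 = 0.39767 μs.
40 queued → 15.9068 μs.
Queuing delay = 15.9 μs.

15.9 μs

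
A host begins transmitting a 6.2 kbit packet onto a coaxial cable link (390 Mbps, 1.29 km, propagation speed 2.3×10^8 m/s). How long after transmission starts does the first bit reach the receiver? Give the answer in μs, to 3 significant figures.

5.61 μs

First bit experiences only propagation delay: d/s = 1290/2.3e+08 = 5.61 μs.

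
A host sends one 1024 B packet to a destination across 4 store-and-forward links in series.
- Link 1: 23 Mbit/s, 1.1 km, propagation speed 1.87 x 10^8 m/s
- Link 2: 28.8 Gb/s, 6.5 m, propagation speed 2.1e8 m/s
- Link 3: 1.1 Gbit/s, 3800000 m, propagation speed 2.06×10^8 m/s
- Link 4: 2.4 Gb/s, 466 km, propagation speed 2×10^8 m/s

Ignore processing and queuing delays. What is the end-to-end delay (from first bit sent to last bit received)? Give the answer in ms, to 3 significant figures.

L = 1024 × 8 = 8192 bits.
Transmission delays (L/R per hop): 0.356174, 0.000284444, 0.00744727, 0.00341333 ms; sum = 0.367319 ms.
Propagation delays (d/s per hop): 0.00588235, 3.09524e-05, 18.4466, 2.33 ms; sum = 20.7825 ms.
End-to-end = 21.1 ms.

21.1 ms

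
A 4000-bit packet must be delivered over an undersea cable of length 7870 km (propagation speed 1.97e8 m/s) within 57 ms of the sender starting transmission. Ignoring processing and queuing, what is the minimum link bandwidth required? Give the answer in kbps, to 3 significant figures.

Propagation delay = 7870000 / 197000000 = 39.9492 ms.
Transmission budget = 57 − 39.9492 = 17.0508 ms.
R ≥ L / t_tx = 4000 bits / 0.0170508 s = 235 kbps.

235 kbps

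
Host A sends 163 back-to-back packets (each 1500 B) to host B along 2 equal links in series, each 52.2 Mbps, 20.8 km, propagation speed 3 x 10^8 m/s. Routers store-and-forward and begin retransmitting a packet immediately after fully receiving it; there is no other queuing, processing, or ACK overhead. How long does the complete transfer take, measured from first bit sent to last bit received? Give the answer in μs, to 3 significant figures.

37800 μs

Per-hop transmission t_tx = L/R = 12000/52200000 = 229.885 μs.
Per-hop propagation t_prop = 20800/300000000 = 69.3333 μs.
Pipeline fill: first packet needs 2·t_tx to clear all hops; remaining 162 packets each add one t_tx.
Total = (2+163-1)·t_tx + 2·t_prop = 164·229.885 + 2·69.3333 = 37800 μs.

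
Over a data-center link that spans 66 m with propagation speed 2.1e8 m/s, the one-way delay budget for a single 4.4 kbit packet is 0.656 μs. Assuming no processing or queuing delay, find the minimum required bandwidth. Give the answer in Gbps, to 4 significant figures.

12.88 Gbps

Propagation delay = 66 / 210000000 = 0.314286 μs.
Transmission budget = 0.656 − 0.314286 = 0.341714 μs.
R ≥ L / t_tx = 4400 bits / 3.41714e-07 s = 12.88 Gbps.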